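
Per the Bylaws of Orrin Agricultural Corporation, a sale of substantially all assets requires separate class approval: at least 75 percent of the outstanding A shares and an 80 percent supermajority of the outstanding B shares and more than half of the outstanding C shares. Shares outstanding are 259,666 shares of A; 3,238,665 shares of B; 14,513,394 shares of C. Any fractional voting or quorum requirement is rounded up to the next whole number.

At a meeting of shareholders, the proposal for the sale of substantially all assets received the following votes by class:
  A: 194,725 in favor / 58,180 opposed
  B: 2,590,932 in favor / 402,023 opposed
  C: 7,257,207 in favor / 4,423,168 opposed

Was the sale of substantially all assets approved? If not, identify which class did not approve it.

A: 3/4 of 259666 = 194749.50, rounded up to 194750; 194,750 required, 194,725 in favor — not approved.
B: 4/5 of 3238665 = 2590932; 2,590,932 required, 2,590,932 in favor — approved.
C: a majority of 14513394 is 7256698; 7,256,698 required, 7,257,207 in favor — approved.

Not approved — the A shares did not give the required vote.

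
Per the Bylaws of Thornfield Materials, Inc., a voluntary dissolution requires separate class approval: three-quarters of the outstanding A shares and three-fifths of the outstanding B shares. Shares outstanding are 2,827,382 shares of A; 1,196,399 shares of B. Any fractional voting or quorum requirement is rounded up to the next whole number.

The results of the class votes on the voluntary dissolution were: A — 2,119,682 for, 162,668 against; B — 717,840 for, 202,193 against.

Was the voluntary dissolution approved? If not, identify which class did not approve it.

A: 3/4 of 2827382 = 2120536.50, rounded up to 2120537; 2,120,537 required, 2,119,682 in favor — not approved.
B: 3/5 of 1196399 = 717839.40, rounded up to 717840; 717,840 required, 717,840 in favor — approved.

Not approved — the A shares did not give the required vote.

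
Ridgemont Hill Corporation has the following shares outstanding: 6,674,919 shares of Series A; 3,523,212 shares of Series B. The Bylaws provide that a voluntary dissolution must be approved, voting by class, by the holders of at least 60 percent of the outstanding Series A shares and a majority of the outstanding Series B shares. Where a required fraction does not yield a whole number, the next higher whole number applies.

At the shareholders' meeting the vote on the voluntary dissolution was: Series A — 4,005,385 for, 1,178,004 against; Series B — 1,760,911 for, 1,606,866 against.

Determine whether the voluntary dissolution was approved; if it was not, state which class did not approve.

Not approved — the Series B shares did not give the required vote.

Series A: 3/5 of 6674919 = 4004951.40, rounded up to 4004952; 4,004,952 required, 4,005,385 in favor — approved.
Series B: a majority of 3523212 is 1761607; 1,761,607 required, 1,760,911 in favor — not approved.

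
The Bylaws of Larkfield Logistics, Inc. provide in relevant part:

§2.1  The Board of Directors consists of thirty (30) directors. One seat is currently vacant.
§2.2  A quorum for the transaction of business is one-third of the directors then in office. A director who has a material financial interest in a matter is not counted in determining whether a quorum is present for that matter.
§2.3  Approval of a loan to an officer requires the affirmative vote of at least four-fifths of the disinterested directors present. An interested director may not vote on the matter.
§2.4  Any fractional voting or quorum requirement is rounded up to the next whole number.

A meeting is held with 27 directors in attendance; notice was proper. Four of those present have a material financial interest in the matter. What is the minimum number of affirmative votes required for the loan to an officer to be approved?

19

The loan to an officer requires four-fifths of the disinterested directors present (27 − 4 = 23).
4/5 of 23 = 18.40, rounded up to 19.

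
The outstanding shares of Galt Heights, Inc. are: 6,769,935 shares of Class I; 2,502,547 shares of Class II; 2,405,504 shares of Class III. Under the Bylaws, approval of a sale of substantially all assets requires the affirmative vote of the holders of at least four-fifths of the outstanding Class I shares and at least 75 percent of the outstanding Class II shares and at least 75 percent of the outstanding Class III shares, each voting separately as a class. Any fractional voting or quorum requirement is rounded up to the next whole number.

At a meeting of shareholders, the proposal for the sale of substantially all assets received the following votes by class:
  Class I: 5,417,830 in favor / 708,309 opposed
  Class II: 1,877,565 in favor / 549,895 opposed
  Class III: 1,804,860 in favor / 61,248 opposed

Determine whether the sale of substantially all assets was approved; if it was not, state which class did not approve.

Approved — every class gave the required vote.

Class I: 4/5 of 6769935 = 5415948; 5,415,948 required, 5,417,830 in favor — approved.
Class II: 3/4 of 2502547 = 1876910.25, rounded up to 1876911; 1,876,911 required, 1,877,565 in favor — approved.
Class III: 3/4 of 2405504 = 1804128; 1,804,128 required, 1,804,860 in favor — approved.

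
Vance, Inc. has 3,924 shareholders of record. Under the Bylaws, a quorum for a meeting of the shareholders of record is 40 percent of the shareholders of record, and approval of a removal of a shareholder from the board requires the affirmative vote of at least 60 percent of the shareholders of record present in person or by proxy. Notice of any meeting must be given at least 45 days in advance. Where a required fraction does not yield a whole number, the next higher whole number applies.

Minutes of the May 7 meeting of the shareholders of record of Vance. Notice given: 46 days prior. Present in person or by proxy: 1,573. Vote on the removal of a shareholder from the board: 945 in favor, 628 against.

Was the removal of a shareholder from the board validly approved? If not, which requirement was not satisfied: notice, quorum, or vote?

Notice: 46 days given; 45 required. Satisfied.
Quorum: 40% of 3,924 = 1,569.60, rounded up to 1,570; 1,573 present. Satisfied.
Vote: requires three-fifths of those present (1,573); 3/5 of 1573 = 943.80, rounded up to 944, so 944 needed; 945 in favor. Satisfied.

Valid — all requirements satisfied.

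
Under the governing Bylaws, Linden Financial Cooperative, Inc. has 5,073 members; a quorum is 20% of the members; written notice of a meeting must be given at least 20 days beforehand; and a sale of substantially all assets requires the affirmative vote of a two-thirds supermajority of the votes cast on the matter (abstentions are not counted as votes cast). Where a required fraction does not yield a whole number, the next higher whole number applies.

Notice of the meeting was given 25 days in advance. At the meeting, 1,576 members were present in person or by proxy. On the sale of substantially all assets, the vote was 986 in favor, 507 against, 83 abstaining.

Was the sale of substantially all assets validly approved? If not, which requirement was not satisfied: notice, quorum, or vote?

Invalid — vote requirement not satisfied.

Notice: 25 days given; 20 required. Satisfied.
Quorum: 20% of 5,073 = 1,014.60, rounded up to 1,015; 1,576 present. Satisfied.
Vote: requires two-thirds of the votes cast (1,576 − 83 abstaining = 1,493); 2/3 of 1493 = 995.33, rounded up to 996, so 996 needed; 986 in favor. Not satisfied.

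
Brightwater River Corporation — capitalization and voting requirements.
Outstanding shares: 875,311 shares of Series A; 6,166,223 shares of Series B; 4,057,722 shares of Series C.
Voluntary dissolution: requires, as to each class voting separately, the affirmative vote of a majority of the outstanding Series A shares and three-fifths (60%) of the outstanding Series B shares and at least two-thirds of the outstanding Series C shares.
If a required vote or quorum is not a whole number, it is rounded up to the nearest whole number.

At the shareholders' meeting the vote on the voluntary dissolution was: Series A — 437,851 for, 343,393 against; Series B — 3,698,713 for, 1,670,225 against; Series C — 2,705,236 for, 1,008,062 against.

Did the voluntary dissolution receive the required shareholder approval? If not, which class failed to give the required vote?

Not approved — the Series B shares did not give the required vote.

Series A: a majority of 875311 is 437656; 437,656 required, 437,851 in favor — approved.
Series B: 3/5 of 6166223 = 3699733.80, rounded up to 3699734; 3,699,734 required, 3,698,713 in favor — not approved.
Series C: 2/3 of 4057722 = 2705148; 2,705,148 required, 2,705,236 in favor — approved.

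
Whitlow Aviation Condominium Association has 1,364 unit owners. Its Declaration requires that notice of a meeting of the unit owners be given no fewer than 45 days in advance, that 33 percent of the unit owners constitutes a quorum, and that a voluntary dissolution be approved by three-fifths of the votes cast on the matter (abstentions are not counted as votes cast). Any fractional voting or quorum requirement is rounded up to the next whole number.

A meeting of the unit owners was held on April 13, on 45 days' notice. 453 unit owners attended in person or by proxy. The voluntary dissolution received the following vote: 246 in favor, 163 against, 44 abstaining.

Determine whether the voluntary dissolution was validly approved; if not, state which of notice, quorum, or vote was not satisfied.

Valid — all requirements satisfied.

Notice: 45 days given; 45 required. Satisfied.
Quorum: 33% of 1,364 = 450.12, rounded up to 451; 453 present. Satisfied.
Vote: requires three-fifths of the votes cast (453 − 44 abstaining = 409); 3/5 of 409 = 245.40, rounded up to 246, so 246 needed; 246 in favor. Satisfied.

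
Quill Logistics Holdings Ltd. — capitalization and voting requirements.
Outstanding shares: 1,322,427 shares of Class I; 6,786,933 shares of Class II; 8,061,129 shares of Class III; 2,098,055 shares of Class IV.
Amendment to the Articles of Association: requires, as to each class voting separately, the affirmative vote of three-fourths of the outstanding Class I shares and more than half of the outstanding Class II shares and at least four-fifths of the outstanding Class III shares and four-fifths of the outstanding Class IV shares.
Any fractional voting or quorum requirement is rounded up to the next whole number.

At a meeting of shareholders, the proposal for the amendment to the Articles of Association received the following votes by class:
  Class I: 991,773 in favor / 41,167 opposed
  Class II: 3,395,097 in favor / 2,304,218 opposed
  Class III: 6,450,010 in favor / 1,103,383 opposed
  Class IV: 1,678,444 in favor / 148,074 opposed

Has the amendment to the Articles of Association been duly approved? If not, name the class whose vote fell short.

Not approved — the Class I shares did not give the required vote.

Class I: 3/4 of 1322427 = 991820.25, rounded up to 991821; 991,821 required, 991,773 in favor — not approved.
Class II: a majority of 6786933 is 3393467; 3,393,467 required, 3,395,097 in favor — approved.
Class III: 4/5 of 8061129 = 6448903.20, rounded up to 6448904; 6,448,904 required, 6,450,010 in favor — approved.
Class IV: 4/5 of 2098055 = 1678444; 1,678,444 required, 1,678,444 in favor — approved.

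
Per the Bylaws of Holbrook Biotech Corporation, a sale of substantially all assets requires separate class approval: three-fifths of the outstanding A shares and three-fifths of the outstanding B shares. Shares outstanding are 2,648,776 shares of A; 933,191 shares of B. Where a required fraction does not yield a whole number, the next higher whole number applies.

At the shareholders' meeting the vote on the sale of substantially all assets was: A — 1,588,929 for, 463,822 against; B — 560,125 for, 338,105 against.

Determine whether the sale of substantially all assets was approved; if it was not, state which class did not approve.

A: 3/5 of 2648776 = 1589265.60, rounded up to 1589266; 1,589,266 required, 1,588,929 in favor — not approved.
B: 3/5 of 933191 = 559914.60, rounded up to 559915; 559,915 required, 560,125 in favor — approved.

Not approved — the A shares did not give the required vote.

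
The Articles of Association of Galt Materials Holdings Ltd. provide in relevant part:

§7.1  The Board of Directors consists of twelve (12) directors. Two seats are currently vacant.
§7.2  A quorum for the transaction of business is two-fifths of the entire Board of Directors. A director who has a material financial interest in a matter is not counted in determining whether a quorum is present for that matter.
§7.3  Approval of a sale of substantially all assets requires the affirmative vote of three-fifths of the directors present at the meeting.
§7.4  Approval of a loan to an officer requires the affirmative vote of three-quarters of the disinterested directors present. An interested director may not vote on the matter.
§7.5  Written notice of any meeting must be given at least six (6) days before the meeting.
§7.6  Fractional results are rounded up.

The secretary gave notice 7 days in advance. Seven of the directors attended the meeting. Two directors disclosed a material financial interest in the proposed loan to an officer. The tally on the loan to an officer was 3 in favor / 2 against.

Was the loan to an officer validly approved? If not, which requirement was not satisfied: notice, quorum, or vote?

Invalid — vote requirement not satisfied.

Notice: 7 days given; 6 required (7 ≥ 6). Satisfied.
Quorum: 7 present, but the 2 interested directors do not count, leaving 5. Quorum is 5. Satisfied.
Vote: the loan to an officer requires three-fourths of the disinterested directors present (7 − 2 = 5). 3/4 of 5 = 3.75, rounded up to 4, so 4 affirmative votes are needed; 3 voted in favor. Not satisfied.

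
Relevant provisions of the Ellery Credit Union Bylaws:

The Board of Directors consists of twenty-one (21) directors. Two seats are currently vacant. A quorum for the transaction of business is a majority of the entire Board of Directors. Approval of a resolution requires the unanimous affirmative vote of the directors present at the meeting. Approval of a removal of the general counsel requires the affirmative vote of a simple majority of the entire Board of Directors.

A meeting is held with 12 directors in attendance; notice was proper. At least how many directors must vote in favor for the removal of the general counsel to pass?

11

The removal of the general counsel requires a majority of the entire Board of Directors (21).
A majority of 21 is 11.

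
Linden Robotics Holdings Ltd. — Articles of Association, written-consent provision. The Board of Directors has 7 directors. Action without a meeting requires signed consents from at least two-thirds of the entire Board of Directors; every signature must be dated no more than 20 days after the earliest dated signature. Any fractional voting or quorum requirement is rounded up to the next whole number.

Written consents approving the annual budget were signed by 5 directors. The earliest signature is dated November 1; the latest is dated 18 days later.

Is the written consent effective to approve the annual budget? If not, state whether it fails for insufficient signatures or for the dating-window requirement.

Signatures required: at least two-thirds of 7 — 2/3 of 7 = 4.67, rounded up to 5, so 5 needed; 5 signed. Sufficient.
Dating window: the latest signature is 18 days after the earliest; the limit is 20 days. Within the window.

Effective — both the signature and dating-window requirements are satisfied.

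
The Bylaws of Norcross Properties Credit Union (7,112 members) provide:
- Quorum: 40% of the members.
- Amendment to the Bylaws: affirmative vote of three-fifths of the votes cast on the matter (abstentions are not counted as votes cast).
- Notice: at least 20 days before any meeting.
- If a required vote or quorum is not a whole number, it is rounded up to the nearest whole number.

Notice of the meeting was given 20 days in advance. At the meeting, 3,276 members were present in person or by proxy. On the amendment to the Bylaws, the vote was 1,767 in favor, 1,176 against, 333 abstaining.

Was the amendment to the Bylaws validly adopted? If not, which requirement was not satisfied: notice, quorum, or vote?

Notice: 20 days given; 20 required. Satisfied.
Quorum: 40% of 7,112 = 2,844.80, rounded up to 2,845; 3,276 present. Satisfied.
Vote: requires three-fifths of the votes cast (3,276 − 333 abstaining = 2,943); 3/5 of 2943 = 1765.80, rounded up to 1766, so 1,766 needed; 1,767 in favor. Satisfied.

Valid — all requirements satisfied.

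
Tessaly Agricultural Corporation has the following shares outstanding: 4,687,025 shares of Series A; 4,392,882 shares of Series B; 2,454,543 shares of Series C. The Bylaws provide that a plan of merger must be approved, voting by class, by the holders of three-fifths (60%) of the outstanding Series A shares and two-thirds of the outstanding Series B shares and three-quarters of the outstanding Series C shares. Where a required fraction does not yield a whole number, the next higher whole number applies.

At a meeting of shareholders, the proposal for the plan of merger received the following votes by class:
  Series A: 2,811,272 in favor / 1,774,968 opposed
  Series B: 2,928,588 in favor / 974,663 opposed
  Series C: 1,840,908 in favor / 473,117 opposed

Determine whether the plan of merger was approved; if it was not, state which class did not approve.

Series A: 3/5 of 4687025 = 2812215; 2,812,215 required, 2,811,272 in favor — not approved.
Series B: 2/3 of 4392882 = 2928588; 2,928,588 required, 2,928,588 in favor — approved.
Series C: 3/4 of 2454543 = 1840907.25, rounded up to 1840908; 1,840,908 required, 1,840,908 in favor — approved.

Not approved — the Series A shares did not give the required vote.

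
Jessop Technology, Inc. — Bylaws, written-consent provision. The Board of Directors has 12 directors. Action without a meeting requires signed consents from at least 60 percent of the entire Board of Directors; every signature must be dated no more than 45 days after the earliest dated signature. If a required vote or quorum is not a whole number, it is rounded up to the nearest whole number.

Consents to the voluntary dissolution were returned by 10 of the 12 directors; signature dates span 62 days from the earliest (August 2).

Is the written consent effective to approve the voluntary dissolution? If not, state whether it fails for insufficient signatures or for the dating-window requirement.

Not effective — dating-window requirement not satisfied.

Signatures required: at least 60 percent of 12 — 3/5 of 12 = 7.20, rounded up to 8, so 8 needed; 10 signed. Sufficient.
Dating window: the latest signature is 62 days after the earliest; the limit is 45 days. Outside the window.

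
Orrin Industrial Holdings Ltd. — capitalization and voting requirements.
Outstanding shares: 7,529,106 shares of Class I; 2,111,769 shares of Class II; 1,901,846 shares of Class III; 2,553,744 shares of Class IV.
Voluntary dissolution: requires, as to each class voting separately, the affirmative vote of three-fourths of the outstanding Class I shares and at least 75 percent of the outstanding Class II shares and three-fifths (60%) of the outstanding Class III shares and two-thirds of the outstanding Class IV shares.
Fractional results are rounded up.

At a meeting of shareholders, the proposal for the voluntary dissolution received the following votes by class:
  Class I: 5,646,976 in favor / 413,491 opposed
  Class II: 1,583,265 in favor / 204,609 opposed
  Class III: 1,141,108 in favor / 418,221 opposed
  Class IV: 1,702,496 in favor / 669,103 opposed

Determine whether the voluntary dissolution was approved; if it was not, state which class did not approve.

Class I: 3/4 of 7529106 = 5646829.50, rounded up to 5646830; 5,646,830 required, 5,646,976 in favor — approved.
Class II: 3/4 of 2111769 = 1583826.75, rounded up to 1583827; 1,583,827 required, 1,583,265 in favor — not approved.
Class III: 3/5 of 1901846 = 1141107.60, rounded up to 1141108; 1,141,108 required, 1,141,108 in favor — approved.
Class IV: 2/3 of 2553744 = 1702496; 1,702,496 required, 1,702,496 in favor — approved.

Not approved — the Class II shares did not give the required vote.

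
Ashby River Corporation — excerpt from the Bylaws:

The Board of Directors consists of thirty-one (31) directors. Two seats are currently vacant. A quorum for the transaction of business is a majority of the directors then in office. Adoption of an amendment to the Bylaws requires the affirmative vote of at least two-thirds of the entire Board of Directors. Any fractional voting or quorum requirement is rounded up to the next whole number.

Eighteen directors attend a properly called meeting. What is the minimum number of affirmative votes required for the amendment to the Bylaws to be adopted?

21

The amendment to the Bylaws requires two-thirds of the entire Board of Directors (31).
2/3 of 31 = 20.67, rounded up to 21.
(Only 18 can vote, so the amendment to the Bylaws cannot pass at this meeting, but the required vote is still 21.)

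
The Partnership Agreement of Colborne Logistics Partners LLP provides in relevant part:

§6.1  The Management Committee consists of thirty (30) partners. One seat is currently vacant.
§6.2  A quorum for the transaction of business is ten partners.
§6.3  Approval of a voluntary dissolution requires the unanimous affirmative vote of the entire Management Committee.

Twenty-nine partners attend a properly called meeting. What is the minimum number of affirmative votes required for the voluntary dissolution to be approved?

30

The voluntary dissolution requires the unanimous vote of the entire Management Committee (30).
Unanimous means all 30.
(Only 29 can vote, so the voluntary dissolution cannot pass at this meeting, but the required vote is still 30.)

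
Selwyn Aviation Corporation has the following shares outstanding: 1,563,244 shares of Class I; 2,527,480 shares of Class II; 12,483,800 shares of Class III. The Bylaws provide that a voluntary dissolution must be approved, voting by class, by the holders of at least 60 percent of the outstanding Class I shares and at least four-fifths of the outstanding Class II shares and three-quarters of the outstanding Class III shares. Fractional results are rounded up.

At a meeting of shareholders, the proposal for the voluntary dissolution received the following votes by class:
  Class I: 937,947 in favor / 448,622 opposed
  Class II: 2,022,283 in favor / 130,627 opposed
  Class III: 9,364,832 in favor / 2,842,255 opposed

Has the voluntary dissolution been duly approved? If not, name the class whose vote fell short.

Approved — every class gave the required vote.

Class I: 3/5 of 1563244 = 937946.40, rounded up to 937947; 937,947 required, 937,947 in favor — approved.
Class II: 4/5 of 2527480 = 2021984; 2,021,984 required, 2,022,283 in favor — approved.
Class III: 3/4 of 12483800 = 9362850; 9,362,850 required, 9,364,832 in favor — approved.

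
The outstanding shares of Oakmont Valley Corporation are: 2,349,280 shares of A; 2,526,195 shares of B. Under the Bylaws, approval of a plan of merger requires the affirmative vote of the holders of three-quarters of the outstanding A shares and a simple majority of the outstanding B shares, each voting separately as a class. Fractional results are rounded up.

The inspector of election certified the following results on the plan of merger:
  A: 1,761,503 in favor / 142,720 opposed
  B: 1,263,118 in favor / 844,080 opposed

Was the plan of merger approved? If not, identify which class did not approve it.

Not approved — the A shares did not give the required vote.

A: 3/4 of 2349280 = 1761960; 1,761,960 required, 1,761,503 in favor — not approved.
B: a majority of 2526195 is 1263098; 1,263,098 required, 1,263,118 in favor — approved.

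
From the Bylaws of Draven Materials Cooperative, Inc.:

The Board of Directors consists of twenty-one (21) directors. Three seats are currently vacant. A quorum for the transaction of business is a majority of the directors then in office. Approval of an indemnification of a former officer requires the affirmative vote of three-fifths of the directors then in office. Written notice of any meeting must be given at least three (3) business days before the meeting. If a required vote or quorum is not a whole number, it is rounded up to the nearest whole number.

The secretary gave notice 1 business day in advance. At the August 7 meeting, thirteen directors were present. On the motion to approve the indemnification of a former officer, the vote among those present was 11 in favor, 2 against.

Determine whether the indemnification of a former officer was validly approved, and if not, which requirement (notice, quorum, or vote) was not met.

Notice: 1 business day given; 3 required (1 < 3). Not satisfied.
Quorum: 13 present; quorum is 10. Satisfied.
Vote: the indemnification of a former officer requires three-fifths of the directors then in office (18). 3/5 of 18 = 10.80, rounded up to 11, so 11 affirmative votes are needed; 11 voted in favor. Satisfied.

Invalid — notice requirement not satisfied.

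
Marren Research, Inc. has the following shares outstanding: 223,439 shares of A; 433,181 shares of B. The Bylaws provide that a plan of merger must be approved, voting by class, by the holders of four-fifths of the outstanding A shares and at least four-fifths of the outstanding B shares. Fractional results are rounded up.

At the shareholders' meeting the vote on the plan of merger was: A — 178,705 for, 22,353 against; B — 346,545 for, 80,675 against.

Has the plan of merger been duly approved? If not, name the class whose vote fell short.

A: 4/5 of 223439 = 178751.20, rounded up to 178752; 178,752 required, 178,705 in favor — not approved.
B: 4/5 of 433181 = 346544.80, rounded up to 346545; 346,545 required, 346,545 in favor — approved.

Not approved — the A shares did not give the required vote.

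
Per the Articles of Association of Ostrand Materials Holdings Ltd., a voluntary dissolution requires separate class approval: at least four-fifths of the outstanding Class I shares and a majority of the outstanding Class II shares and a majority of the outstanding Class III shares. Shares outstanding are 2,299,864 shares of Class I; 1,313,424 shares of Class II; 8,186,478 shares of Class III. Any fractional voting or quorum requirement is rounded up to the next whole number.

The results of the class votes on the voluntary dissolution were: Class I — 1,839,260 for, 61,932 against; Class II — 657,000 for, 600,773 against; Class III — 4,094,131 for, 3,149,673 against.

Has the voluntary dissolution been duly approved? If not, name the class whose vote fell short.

Class I: 4/5 of 2299864 = 1839891.20, rounded up to 1839892; 1,839,892 required, 1,839,260 in favor — not approved.
Class II: a majority of 1313424 is 656713; 656,713 required, 657,000 in favor — approved.
Class III: a majority of 8186478 is 4093240; 4,093,240 required, 4,094,131 in favor — approved.

Not approved — the Class I shares did not give the required vote.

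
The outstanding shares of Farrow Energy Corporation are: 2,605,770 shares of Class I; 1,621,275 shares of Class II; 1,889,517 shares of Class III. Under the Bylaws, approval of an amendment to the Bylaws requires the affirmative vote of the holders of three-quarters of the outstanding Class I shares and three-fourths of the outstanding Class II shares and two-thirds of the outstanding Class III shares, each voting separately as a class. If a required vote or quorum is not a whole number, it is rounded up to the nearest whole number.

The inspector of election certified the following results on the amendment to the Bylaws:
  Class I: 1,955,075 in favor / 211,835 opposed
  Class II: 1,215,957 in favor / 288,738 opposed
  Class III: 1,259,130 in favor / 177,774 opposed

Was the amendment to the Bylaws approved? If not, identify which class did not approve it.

Not approved — the Class III shares did not give the required vote.

Class I: 3/4 of 2605770 = 1954327.50, rounded up to 1954328; 1,954,328 required, 1,955,075 in favor — approved.
Class II: 3/4 of 1621275 = 1215956.25, rounded up to 1215957; 1,215,957 required, 1,215,957 in favor — approved.
Class III: 2/3 of 1889517 = 1259678; 1,259,678 required, 1,259,130 in favor — not approved.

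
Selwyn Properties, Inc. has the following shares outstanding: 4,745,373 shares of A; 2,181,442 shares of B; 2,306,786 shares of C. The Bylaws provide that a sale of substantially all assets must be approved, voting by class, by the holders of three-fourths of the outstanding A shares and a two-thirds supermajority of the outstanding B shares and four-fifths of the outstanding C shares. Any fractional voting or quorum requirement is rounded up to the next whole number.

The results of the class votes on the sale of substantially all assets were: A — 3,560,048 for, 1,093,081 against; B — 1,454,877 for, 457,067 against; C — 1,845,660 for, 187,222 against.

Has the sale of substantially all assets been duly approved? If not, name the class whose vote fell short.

A: 3/4 of 4745373 = 3559029.75, rounded up to 3559030; 3,559,030 required, 3,560,048 in favor — approved.
B: 2/3 of 2181442 = 1454294.67, rounded up to 1454295; 1,454,295 required, 1,454,877 in favor — approved.
C: 4/5 of 2306786 = 1845428.80, rounded up to 1845429; 1,845,429 required, 1,845,660 in favor — approved.

Approved — every class gave the required vote.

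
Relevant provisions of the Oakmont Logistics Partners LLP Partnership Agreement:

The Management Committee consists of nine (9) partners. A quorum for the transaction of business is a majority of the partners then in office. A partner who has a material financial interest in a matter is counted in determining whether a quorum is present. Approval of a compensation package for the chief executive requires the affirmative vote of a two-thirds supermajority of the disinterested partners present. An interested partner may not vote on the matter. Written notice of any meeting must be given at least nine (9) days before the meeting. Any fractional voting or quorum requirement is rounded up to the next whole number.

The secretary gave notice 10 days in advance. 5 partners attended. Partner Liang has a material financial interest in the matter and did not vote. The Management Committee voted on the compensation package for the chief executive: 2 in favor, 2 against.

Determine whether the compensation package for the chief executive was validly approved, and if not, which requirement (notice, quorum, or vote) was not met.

Invalid — vote requirement not satisfied.

Notice: 10 days given; 9 required (10 ≥ 9). Satisfied.
Quorum: 5 present (interested partners count toward quorum); quorum is 5. Satisfied.
Vote: the compensation package for the chief executive requires two-thirds of the disinterested partners present (5 − 1 = 4). 2/3 of 4 = 2.67, rounded up to 3, so 3 affirmative votes are needed; 2 voted in favor. Not satisfied.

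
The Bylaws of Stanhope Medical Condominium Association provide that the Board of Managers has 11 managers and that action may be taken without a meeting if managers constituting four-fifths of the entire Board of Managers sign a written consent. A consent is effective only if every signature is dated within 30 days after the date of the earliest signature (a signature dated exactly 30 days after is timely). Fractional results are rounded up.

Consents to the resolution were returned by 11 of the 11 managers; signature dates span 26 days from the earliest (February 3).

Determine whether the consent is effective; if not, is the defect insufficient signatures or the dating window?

Signatures required: four-fifths of 11 — 4/5 of 11 = 8.80, rounded up to 9, so 9 needed; 11 signed. Sufficient.
Dating window: the latest signature is 26 days after the earliest; the limit is 30 days. Within the window.

Effective — both the signature and dating-window requirements are satisfied.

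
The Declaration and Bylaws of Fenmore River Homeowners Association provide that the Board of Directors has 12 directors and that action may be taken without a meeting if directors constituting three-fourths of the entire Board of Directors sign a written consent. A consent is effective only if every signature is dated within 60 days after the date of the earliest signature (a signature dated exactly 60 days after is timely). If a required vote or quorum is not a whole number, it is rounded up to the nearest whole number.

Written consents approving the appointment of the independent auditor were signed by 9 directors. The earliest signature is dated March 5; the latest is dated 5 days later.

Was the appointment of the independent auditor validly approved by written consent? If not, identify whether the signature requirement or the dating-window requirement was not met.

Signatures required: three-fourths of 12 — 3/4 of 12 = 9, so 9 needed; 9 signed. Sufficient.
Dating window: the latest signature is 5 days after the earliest; the limit is 60 days. Within the window.

Effective — both the signature and dating-window requirements are satisfied.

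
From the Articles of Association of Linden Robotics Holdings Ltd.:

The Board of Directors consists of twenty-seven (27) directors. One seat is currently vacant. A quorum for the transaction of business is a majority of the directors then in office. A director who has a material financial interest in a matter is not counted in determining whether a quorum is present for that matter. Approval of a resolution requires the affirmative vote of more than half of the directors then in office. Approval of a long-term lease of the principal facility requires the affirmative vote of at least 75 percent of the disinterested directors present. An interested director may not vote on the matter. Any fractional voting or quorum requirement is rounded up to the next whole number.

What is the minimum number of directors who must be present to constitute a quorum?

14

A majority of 26 is 14.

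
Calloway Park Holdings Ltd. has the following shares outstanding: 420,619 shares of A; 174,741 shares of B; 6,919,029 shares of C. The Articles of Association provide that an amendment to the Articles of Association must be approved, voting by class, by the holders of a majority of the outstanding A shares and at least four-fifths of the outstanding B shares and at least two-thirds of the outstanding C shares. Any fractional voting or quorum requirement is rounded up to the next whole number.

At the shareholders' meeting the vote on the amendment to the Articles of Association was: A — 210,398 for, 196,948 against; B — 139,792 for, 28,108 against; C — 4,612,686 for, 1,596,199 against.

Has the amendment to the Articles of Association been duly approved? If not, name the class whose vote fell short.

Not approved — the B shares did not give the required vote.

A: a majority of 420619 is 210310; 210,310 required, 210,398 in favor — approved.
B: 4/5 of 174741 = 139792.80, rounded up to 139793; 139,793 required, 139,792 in favor — not approved.
C: 2/3 of 6919029 = 4612686; 4,612,686 required, 4,612,686 in favor — approved.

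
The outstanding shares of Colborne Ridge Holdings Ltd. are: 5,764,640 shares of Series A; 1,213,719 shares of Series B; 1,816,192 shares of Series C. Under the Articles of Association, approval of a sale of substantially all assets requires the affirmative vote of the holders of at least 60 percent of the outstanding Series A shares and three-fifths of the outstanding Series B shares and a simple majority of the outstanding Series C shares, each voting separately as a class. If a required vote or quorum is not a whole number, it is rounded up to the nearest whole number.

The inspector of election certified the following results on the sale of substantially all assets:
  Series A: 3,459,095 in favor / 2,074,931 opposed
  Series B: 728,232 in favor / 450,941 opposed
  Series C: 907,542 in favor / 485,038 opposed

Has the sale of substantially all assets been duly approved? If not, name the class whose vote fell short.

Series A: 3/5 of 5764640 = 3458784; 3,458,784 required, 3,459,095 in favor — approved.
Series B: 3/5 of 1213719 = 728231.40, rounded up to 728232; 728,232 required, 728,232 in favor — approved.
Series C: a majority of 1816192 is 908097; 908,097 required, 907,542 in favor — not approved.

Not approved — the Series C shares did not give the required vote.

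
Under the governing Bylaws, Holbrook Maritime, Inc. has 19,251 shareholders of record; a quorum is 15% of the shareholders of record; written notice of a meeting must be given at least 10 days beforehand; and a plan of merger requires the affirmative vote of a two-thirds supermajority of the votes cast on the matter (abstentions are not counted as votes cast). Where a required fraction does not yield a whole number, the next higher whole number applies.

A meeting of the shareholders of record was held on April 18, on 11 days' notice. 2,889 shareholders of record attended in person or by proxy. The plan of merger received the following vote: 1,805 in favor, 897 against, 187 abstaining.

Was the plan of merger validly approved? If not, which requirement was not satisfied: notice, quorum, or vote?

Valid — all requirements satisfied.

Notice: 11 days given; 10 required. Satisfied.
Quorum: 15% of 19,251 = 2,887.65, rounded up to 2,888; 2,889 present. Satisfied.
Vote: requires two-thirds of the votes cast (2,889 − 187 abstaining = 2,702); 2/3 of 2702 = 1801.33, rounded up to 1802, so 1,802 needed; 1,805 in favor. Satisfied.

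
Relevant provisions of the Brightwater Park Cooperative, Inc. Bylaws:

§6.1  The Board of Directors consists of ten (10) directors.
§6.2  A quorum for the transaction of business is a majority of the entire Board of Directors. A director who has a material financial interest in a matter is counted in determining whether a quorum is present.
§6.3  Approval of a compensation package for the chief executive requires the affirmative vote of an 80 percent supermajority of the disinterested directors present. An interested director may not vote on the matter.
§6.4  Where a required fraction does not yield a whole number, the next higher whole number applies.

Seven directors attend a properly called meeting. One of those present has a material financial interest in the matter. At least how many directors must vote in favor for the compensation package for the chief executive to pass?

5

The compensation package for the chief executive requires four-fifths of the disinterested directors present (7 − 1 = 6).
4/5 of 6 = 4.80, rounded up to 5.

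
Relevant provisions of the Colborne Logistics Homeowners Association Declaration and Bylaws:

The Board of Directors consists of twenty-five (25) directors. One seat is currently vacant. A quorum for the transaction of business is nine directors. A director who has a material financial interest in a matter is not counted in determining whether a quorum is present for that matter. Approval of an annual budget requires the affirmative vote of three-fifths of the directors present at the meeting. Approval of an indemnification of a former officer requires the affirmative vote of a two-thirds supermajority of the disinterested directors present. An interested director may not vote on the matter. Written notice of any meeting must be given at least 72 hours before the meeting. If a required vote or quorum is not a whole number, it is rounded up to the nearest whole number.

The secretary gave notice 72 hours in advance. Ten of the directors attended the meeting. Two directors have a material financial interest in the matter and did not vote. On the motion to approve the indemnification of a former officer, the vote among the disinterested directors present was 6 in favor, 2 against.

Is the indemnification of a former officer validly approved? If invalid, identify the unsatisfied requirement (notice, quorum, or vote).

Notice: 72 hours given; 72 required (72 ≥ 72). Satisfied.
Quorum: 10 present, but the 2 interested directors do not count, leaving 8. Quorum is 9. Not satisfied.
Vote: the indemnification of a former officer requires two-thirds of the disinterested directors present (10 − 2 = 8). 2/3 of 8 = 5.33, rounded up to 6, so 6 affirmative votes are needed; 6 voted in favor. Satisfied. (Moot — without a quorum no business can be validly transacted.)

Invalid — quorum requirement not satisfied.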